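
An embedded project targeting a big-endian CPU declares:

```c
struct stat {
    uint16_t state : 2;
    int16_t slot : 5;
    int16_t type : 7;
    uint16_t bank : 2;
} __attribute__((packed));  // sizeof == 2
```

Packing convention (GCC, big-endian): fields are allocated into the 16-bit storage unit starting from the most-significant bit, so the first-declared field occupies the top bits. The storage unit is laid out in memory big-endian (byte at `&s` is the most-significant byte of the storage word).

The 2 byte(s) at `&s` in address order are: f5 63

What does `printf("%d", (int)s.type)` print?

[0]=0xf5 [1]=0x63 (big-endian) → word 0xf563
state:2 @ bit 14 → (0xf563>>14)&0x3 = 0x3
slot:5 @ bit 9 → (0xf563>>9)&0x1f = 0x1a
type:7 @ bit 2 → (0xf563>>2)&0x7f = 0x58  ←
bank:2 @ bit 0 → (0xf563>>0)&0x3 = 0x3
type signed 7b, MSB=1: 88 - 128 = -40

-40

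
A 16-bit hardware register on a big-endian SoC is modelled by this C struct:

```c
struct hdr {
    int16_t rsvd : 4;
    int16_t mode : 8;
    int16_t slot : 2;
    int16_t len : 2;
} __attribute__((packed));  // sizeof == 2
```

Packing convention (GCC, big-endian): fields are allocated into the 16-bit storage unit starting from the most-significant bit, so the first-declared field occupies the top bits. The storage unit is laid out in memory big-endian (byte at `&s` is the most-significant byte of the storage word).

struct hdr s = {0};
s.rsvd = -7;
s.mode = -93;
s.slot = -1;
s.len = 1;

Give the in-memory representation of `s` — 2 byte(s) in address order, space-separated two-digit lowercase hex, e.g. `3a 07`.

9a 3d

[12+:4] rsvd=-7 & 0xf = 0x9; word=0x9000
[4+:8] mode=-93 & 0xff = 0xa3; word=0x9a30
[2+:2] slot=-1 & 0x3 = 0x3; word=0x9a3c
[0+:2] len=1 & 0x3 = 0x1; word=0x9a3d
word = 0x9a3d → big-endian bytes:
  [0]=0x9a  [1]=0x3d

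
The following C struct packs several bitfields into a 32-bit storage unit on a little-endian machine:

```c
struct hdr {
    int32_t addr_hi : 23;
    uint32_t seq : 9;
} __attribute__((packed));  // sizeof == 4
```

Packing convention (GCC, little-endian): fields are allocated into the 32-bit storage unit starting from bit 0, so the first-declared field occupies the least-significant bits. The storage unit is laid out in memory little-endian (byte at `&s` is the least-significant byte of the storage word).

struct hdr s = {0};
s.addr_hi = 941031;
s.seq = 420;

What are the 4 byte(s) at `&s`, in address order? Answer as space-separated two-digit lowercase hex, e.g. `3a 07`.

e7 5b 0e d2

addr_hi:23 = 941031 → 0xe5be7 << 0 → word 0x000e5be7
seq:9 = 420 → 0x1a4 << 23 → word 0xd20e5be7
word = 0xd20e5be7 → little-endian bytes:
  [0]=0xe7  [1]=0x5b  [2]=0x0e  [3]=0xd2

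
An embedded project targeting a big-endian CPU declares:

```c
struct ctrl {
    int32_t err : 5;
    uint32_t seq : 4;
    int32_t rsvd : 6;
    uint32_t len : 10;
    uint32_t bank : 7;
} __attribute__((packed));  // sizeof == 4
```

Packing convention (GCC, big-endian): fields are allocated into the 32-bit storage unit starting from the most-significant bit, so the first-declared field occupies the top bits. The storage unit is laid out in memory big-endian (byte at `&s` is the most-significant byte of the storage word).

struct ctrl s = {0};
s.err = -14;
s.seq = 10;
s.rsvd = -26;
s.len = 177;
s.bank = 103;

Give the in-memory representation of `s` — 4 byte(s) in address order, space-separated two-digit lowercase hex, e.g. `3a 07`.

[27+:5] err=-14 & 0x1f = 0x12; word=0x90000000
[23+:4] seq=10 & 0xf = 0xa; word=0x95000000
[17+:6] rsvd=-26 & 0x3f = 0x26; word=0x954c0000
[7+:10] len=177 & 0x3ff = 0xb1; word=0x954c5880
[0+:7] bank=103 & 0x7f = 0x67; word=0x954c58e7
word = 0x954c58e7 → big-endian bytes:
  [0]=0x95  [1]=0x4c  [2]=0x58  [3]=0xe7

95 4c 58 e7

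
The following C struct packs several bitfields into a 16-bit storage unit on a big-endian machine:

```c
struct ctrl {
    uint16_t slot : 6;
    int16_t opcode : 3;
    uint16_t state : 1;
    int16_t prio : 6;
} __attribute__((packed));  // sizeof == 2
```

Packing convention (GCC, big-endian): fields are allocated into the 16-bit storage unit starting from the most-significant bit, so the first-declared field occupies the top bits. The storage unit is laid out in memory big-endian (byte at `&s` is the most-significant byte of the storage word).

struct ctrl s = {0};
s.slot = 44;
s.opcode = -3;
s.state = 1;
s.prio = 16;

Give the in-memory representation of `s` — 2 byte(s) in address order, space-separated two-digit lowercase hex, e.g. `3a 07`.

b2 d0

slot:6 = 44 → 0x2c << 10 → word 0xb000
opcode:3 = -3 → 0x5 << 7 → word 0xb280
state:1 = 1 → 0x1 << 6 → word 0xb2c0
prio:6 = 16 → 0x10 << 0 → word 0xb2d0
word = 0xb2d0 → big-endian bytes:
  [0]=0xb2  [1]=0xd0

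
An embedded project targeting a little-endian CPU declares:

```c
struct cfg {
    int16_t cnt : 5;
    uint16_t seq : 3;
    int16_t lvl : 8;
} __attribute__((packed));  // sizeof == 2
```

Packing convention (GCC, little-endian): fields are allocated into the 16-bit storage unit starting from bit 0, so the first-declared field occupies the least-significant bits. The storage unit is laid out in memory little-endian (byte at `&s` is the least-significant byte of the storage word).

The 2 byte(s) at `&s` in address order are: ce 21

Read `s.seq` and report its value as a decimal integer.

6

[0]=0xce [1]=0x21 (little-endian) → word 0x21ce
cnt [0+:5] = (word>>0) & 0x1f = 14
seq [5+:3] = (word>>5) & 0x7 = 6  ←
lvl [8+:8] = (word>>8) & 0xff = 33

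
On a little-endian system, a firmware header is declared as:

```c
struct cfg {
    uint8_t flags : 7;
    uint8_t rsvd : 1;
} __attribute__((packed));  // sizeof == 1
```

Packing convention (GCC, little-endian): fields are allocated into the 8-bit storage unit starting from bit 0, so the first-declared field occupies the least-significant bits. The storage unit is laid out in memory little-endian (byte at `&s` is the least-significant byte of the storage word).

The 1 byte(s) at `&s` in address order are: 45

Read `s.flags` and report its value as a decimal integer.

69

[0]=0x45 (little-endian) → word 0x45
flags:7 @ bit 0 → (0x45>>0)&0x7f = 0x45  ←
rsvd:1 @ bit 7 → (0x45>>7)&0x1 = 0x0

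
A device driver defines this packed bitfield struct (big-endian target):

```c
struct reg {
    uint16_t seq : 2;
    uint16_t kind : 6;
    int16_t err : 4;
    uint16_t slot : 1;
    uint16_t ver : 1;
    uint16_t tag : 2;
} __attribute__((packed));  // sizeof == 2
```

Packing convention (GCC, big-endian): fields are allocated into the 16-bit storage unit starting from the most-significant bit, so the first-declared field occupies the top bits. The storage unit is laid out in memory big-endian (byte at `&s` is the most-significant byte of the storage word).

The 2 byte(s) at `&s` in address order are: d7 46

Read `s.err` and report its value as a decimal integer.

4

[0]=0xd7 [1]=0x46 (big-endian) → word 0xd746
seq:2 @ bit 14 → (0xd746>>14)&0x3 = 0x3
kind:6 @ bit 8 → (0xd746>>8)&0x3f = 0x17
err:4 @ bit 4 → (0xd746>>4)&0xf = 0x4  ←
slot:1 @ bit 3 → (0xd746>>3)&0x1 = 0x0
ver:1 @ bit 2 → (0xd746>>2)&0x1 = 0x1
tag:2 @ bit 0 → (0xd746>>0)&0x3 = 0x2
err signed 4b, MSB=0: value = 4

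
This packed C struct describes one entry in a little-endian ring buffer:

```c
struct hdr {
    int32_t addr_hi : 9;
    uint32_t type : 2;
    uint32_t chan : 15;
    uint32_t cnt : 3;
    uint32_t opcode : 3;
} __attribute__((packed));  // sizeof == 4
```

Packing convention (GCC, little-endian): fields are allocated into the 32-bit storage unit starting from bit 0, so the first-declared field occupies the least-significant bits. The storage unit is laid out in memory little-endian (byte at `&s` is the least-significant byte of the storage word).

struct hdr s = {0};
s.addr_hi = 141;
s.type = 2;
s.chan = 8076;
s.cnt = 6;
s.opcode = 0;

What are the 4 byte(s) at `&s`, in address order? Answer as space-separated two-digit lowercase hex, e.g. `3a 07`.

addr_hi (9b) val=141 bits=0x8d at bit 0: 0x0000008d
type (2b) val=2 bits=0x2 at bit 9: 0x0000048d
chan (15b) val=8076 bits=0x1f8c at bit 11: 0x00fc648d
cnt (3b) val=6 bits=0x6 at bit 26: 0x18fc648d
opcode (3b) val=0 bits=0x0 at bit 29: 0x18fc648d
word = 0x18fc648d → little-endian bytes:
  [0]=0x8d  [1]=0x64  [2]=0xfc  [3]=0x18

8d 64 fc 18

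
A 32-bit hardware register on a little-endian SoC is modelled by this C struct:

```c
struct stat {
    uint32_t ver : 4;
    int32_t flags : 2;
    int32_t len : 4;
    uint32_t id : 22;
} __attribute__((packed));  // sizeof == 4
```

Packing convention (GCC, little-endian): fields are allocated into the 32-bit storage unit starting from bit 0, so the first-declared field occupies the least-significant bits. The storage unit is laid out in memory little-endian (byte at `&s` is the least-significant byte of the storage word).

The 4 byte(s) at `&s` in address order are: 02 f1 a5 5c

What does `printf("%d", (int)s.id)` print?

1517948

[0]=0x02 [1]=0xf1 [2]=0xa5 [3]=0x5c (little-endian) → word 0x5ca5f102
ver [0+:4] = (word>>0) & 0xf = 2
flags [4+:2] = (word>>4) & 0x3 = 0
len [6+:4] = (word>>6) & 0xf = 4
id [10+:22] = (word>>10) & 0x3fffff = 1517948  ←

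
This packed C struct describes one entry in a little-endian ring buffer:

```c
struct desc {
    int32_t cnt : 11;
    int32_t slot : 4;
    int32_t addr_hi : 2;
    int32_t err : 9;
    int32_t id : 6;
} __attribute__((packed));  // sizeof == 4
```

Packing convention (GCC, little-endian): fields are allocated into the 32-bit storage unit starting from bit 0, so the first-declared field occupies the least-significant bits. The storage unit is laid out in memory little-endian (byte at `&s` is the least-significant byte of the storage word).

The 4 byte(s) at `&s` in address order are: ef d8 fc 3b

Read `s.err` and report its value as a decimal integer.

-2

[0]=0xef [1]=0xd8 [2]=0xfc [3]=0x3b (little-endian) → word 0x3bfcd8ef
cnt:11 @ bit 0 → (0x3bfcd8ef>>0)&0x7ff = 0xef
slot:4 @ bit 11 → (0x3bfcd8ef>>11)&0xf = 0xb
addr_hi:2 @ bit 15 → (0x3bfcd8ef>>15)&0x3 = 0x1
err:9 @ bit 17 → (0x3bfcd8ef>>17)&0x1ff = 0x1fe  ←
id:6 @ bit 26 → (0x3bfcd8ef>>26)&0x3f = 0xe
err signed 9b, MSB=1: 510 - 512 = -2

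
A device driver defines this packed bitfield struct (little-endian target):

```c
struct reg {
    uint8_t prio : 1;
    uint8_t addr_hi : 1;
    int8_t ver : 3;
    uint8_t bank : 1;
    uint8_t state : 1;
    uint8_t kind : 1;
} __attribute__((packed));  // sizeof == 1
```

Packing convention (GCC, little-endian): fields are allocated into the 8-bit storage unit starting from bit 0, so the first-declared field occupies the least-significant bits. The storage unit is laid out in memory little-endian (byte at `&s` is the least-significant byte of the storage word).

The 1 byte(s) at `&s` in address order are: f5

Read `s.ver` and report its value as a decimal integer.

[0]=0xf5 (little-endian) → word 0xf5
prio:1 @ bit 0 → (0xf5>>0)&0x1 = 0x1
addr_hi:1 @ bit 1 → (0xf5>>1)&0x1 = 0x0
ver:3 @ bit 2 → (0xf5>>2)&0x7 = 0x5  ←
bank:1 @ bit 5 → (0xf5>>5)&0x1 = 0x1
state:1 @ bit 6 → (0xf5>>6)&0x1 = 0x1
kind:1 @ bit 7 → (0xf5>>7)&0x1 = 0x1
ver signed 3b, MSB=1: 5 - 8 = -3

-3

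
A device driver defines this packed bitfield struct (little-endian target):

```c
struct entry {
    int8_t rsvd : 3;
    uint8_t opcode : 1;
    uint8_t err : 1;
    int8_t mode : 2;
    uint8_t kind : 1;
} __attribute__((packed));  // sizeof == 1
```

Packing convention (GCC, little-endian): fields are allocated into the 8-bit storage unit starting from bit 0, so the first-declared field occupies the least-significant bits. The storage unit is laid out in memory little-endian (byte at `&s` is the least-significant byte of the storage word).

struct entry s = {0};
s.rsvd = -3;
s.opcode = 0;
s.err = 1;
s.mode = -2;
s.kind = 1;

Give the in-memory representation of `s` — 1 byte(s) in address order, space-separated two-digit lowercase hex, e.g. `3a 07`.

d5

[0+:3] rsvd=-3 & 0x7 = 0x5; word=0x05
[3+:1] opcode=0 & 0x1 = 0x0; word=0x05
[4+:1] err=1 & 0x1 = 0x1; word=0x15
[5+:2] mode=-2 & 0x3 = 0x2; word=0x55
[7+:1] kind=1 & 0x1 = 0x1; word=0xd5
word = 0xd5 → little-endian bytes:
  [0]=0xd5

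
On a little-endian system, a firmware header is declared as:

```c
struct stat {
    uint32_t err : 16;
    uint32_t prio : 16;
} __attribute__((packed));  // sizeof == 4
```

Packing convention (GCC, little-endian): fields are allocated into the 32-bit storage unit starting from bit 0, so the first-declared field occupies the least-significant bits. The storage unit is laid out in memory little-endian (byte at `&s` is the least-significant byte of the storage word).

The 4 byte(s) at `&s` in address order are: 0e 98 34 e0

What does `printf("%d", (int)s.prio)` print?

[0]=0x0e [1]=0x98 [2]=0x34 [3]=0xe0 (little-endian) → word 0xe034980e
err:16 @ bit 0 → (0xe034980e>>0)&0xffff = 0x980e
prio:16 @ bit 16 → (0xe034980e>>16)&0xffff = 0xe034  ←

57396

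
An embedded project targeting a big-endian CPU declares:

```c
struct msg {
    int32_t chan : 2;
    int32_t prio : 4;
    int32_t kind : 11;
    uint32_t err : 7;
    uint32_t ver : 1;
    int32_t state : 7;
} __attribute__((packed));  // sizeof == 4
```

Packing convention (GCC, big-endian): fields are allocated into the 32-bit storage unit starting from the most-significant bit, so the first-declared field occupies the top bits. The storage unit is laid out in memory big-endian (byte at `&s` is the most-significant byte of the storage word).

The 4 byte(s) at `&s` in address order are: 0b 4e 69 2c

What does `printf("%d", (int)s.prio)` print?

[0]=0x0b [1]=0x4e [2]=0x69 [3]=0x2c (big-endian) → word 0x0b4e692c
chan [30+:2] = (word>>30) & 0x3 = 0
prio [26+:4] = (word>>26) & 0xf = 2  ←
kind [15+:11] = (word>>15) & 0x7ff = 1692
err [8+:7] = (word>>8) & 0x7f = 105
ver [7+:1] = (word>>7) & 0x1 = 0
state [0+:7] = (word>>0) & 0x7f = 44
prio signed 4b, MSB=0: value = 2

2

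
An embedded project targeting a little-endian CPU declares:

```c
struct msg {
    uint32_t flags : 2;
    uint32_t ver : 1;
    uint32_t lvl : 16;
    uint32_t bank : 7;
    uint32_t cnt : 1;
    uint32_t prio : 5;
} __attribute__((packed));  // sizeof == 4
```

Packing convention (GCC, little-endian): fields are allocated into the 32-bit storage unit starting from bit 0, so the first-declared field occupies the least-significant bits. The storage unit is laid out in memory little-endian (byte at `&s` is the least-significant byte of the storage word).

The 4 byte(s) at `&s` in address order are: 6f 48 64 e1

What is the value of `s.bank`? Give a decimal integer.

[0]=0x6f [1]=0x48 [2]=0x64 [3]=0xe1 (little-endian) → word 0xe164486f
flags:2 @ bit 0 → (0xe164486f>>0)&0x3 = 0x3
ver:1 @ bit 2 → (0xe164486f>>2)&0x1 = 0x1
lvl:16 @ bit 3 → (0xe164486f>>3)&0xffff = 0x890d
bank:7 @ bit 19 → (0xe164486f>>19)&0x7f = 0x2c  ←
cnt:1 @ bit 26 → (0xe164486f>>26)&0x1 = 0x0
prio:5 @ bit 27 → (0xe164486f>>27)&0x1f = 0x1c

44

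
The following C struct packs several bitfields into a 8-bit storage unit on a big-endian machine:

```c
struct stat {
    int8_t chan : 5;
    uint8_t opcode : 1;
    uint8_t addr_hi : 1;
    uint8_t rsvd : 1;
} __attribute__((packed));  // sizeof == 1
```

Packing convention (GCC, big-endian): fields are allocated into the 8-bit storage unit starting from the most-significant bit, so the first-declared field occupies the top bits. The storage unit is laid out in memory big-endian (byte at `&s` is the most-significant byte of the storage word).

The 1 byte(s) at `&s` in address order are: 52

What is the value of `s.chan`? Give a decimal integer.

10

[0]=0x52 (big-endian) → word 0x52
chan:5 @ bit 3 → (0x52>>3)&0x1f = 0xa  ←
opcode:1 @ bit 2 → (0x52>>2)&0x1 = 0x0
addr_hi:1 @ bit 1 → (0x52>>1)&0x1 = 0x1
rsvd:1 @ bit 0 → (0x52>>0)&0x1 = 0x0
chan signed 5b, MSB=0: value = 10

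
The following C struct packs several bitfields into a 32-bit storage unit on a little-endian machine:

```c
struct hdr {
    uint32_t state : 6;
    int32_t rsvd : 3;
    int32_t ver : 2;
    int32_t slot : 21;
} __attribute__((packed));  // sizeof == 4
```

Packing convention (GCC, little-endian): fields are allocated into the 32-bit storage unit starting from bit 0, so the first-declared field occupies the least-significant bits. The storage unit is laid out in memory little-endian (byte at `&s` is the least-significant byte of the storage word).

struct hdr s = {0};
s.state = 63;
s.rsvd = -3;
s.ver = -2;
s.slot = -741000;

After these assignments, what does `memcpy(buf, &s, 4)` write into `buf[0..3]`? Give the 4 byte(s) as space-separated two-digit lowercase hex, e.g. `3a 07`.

state:6 = 63 → 0x3f << 0 → word 0x0000003f
rsvd:3 = -3 → 0x5 << 6 → word 0x0000017f
ver:2 = -2 → 0x2 << 9 → word 0x0000057f
slot:21 = -741000 → 0x14b178 << 11 → word 0xa58bc57f
word = 0xa58bc57f → little-endian bytes:
  [0]=0x7f  [1]=0xc5  [2]=0x8b  [3]=0xa5

7f c5 8b a5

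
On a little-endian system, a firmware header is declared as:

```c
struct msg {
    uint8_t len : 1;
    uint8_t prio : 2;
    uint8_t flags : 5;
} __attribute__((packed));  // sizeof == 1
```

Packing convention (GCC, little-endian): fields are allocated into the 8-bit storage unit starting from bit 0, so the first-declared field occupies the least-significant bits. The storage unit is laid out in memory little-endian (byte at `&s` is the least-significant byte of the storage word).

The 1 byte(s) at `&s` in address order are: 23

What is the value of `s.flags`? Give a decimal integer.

4

[0]=0x23 (little-endian) → word 0x23
len:1 @ bit 0 → (0x23>>0)&0x1 = 0x1
prio:2 @ bit 1 → (0x23>>1)&0x3 = 0x1
flags:5 @ bit 3 → (0x23>>3)&0x1f = 0x4  ←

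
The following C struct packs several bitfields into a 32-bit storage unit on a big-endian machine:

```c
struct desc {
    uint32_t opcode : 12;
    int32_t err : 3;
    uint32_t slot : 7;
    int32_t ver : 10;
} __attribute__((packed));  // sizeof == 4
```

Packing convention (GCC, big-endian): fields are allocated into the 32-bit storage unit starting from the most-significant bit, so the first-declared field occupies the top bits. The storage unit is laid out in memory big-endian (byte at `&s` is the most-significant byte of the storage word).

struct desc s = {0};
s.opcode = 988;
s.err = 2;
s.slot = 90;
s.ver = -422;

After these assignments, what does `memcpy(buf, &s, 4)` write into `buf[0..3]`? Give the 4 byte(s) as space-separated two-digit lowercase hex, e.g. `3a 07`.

[20+:12] opcode=988 & 0xfff = 0x3dc; word=0x3dc00000
[17+:3] err=2 & 0x7 = 0x2; word=0x3dc40000
[10+:7] slot=90 & 0x7f = 0x5a; word=0x3dc56800
[0+:10] ver=-422 & 0x3ff = 0x25a; word=0x3dc56a5a
word = 0x3dc56a5a → big-endian bytes:
  [0]=0x3d  [1]=0xc5  [2]=0x6a  [3]=0x5a

3d c5 6a 5a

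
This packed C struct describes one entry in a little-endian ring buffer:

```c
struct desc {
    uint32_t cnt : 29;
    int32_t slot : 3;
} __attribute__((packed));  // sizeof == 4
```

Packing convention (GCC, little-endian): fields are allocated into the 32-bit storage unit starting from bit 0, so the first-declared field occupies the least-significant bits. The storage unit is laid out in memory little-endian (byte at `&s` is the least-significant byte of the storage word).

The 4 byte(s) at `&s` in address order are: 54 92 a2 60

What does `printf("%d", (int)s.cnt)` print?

[0]=0x54 [1]=0x92 [2]=0xa2 [3]=0x60 (little-endian) → word 0x60a29254
cnt:29 @ bit 0 → (0x60a29254>>0)&0x1fffffff = 0xa29254  ←
slot:3 @ bit 29 → (0x60a29254>>29)&0x7 = 0x3

10654292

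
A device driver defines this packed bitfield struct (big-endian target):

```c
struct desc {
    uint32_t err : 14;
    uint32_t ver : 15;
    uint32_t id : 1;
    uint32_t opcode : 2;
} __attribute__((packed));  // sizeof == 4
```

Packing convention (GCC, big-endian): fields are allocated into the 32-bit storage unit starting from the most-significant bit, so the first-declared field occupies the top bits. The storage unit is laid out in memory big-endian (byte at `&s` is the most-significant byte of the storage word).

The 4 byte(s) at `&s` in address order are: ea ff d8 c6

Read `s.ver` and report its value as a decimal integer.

31512

[0]=0xea [1]=0xff [2]=0xd8 [3]=0xc6 (big-endian) → word 0xeaffd8c6
err:14 @ bit 18 → (0xeaffd8c6>>18)&0x3fff = 0x3abf
ver:15 @ bit 3 → (0xeaffd8c6>>3)&0x7fff = 0x7b18  ←
id:1 @ bit 2 → (0xeaffd8c6>>2)&0x1 = 0x1
opcode:2 @ bit 0 → (0xeaffd8c6>>0)&0x3 = 0x2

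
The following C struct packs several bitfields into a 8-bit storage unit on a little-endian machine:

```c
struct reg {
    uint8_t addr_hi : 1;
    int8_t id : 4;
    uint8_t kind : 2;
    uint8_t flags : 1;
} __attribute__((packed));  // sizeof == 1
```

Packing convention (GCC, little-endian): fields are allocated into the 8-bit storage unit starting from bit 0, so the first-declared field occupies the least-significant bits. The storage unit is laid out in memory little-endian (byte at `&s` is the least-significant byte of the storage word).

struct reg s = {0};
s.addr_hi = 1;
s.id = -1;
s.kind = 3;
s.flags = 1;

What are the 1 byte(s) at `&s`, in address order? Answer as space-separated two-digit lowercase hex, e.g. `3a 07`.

ff

[0+:1] addr_hi=1 & 0x1 = 0x1; word=0x01
[1+:4] id=-1 & 0xf = 0xf; word=0x1f
[5+:2] kind=3 & 0x3 = 0x3; word=0x7f
[7+:1] flags=1 & 0x1 = 0x1; word=0xff
word = 0xff → little-endian bytes:
  [0]=0xff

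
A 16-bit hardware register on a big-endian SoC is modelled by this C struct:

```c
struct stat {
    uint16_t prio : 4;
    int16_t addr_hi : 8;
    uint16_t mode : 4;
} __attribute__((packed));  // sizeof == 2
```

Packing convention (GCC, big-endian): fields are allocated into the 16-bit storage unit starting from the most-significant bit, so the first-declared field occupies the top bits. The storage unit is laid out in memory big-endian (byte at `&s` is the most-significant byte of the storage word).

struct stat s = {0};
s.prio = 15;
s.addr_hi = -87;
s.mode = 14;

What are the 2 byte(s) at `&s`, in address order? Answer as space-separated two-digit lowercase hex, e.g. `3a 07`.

fa 9e

prio:4 = 15 → 0xf << 12 → word 0xf000
addr_hi:8 = -87 → 0xa9 << 4 → word 0xfa90
mode:4 = 14 → 0xe << 0 → word 0xfa9e
word = 0xfa9e → big-endian bytes:
  [0]=0xfa  [1]=0x9e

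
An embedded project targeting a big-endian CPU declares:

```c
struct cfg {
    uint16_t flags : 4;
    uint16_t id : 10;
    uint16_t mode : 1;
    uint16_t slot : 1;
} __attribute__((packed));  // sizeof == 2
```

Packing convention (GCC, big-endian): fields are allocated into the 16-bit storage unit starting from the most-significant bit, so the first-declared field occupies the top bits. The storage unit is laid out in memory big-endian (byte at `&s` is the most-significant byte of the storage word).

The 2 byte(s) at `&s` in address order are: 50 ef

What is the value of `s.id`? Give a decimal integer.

59

[0]=0x50 [1]=0xef (big-endian) → word 0x50ef
flags:4 @ bit 12 → (0x50ef>>12)&0xf = 0x5
id:10 @ bit 2 → (0x50ef>>2)&0x3ff = 0x3b  ←
mode:1 @ bit 1 → (0x50ef>>1)&0x1 = 0x1
slot:1 @ bit 0 → (0x50ef>>0)&0x1 = 0x1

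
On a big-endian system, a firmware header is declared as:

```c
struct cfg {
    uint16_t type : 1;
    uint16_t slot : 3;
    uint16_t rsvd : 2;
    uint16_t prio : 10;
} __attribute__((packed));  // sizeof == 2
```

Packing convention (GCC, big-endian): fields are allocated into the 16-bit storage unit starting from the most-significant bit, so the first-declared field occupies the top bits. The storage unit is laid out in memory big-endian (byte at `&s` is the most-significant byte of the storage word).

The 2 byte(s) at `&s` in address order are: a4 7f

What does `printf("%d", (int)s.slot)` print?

2

[0]=0xa4 [1]=0x7f (big-endian) → word 0xa47f
type:1 @ bit 15 → (0xa47f>>15)&0x1 = 0x1
slot:3 @ bit 12 → (0xa47f>>12)&0x7 = 0x2  ←
rsvd:2 @ bit 10 → (0xa47f>>10)&0x3 = 0x1
prio:10 @ bit 0 → (0xa47f>>0)&0x3ff = 0x7f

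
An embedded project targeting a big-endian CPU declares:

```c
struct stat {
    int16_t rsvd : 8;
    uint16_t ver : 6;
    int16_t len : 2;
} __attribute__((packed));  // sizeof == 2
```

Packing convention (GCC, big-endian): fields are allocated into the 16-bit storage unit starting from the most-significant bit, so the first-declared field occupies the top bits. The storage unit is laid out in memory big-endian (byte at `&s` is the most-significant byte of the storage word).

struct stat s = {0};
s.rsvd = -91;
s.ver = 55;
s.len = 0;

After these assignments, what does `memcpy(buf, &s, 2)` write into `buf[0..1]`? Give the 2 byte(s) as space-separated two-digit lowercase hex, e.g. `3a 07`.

rsvd:8 = -91 → 0xa5 << 8 → word 0xa500
ver:6 = 55 → 0x37 << 2 → word 0xa5dc
len:2 = 0 → 0x0 << 0 → word 0xa5dc
word = 0xa5dc → big-endian bytes:
  [0]=0xa5  [1]=0xdc

a5 dc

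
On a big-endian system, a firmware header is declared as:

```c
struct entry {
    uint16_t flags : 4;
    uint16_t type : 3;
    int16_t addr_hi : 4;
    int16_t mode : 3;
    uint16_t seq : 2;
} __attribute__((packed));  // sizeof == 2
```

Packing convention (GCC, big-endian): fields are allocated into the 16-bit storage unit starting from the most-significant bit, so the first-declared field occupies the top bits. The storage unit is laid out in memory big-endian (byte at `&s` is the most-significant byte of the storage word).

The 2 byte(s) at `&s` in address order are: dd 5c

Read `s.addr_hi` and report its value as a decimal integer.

[0]=0xdd [1]=0x5c (big-endian) → word 0xdd5c
flags [12+:4] = (word>>12) & 0xf = 13
type [9+:3] = (word>>9) & 0x7 = 6
addr_hi [5+:4] = (word>>5) & 0xf = 10  ←
mode [2+:3] = (word>>2) & 0x7 = 7
seq [0+:2] = (word>>0) & 0x3 = 0
addr_hi signed 4b, MSB=1: 10 - 16 = -6

-6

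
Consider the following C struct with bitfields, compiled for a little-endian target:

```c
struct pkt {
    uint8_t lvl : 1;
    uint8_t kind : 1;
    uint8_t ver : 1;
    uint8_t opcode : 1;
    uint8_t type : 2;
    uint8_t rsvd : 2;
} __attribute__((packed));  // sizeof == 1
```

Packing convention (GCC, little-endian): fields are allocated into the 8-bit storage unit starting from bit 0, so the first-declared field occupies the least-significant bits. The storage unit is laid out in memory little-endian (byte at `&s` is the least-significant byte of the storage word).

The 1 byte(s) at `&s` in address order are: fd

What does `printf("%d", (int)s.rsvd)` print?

[0]=0xfd (little-endian) → word 0xfd
lvl:1 @ bit 0 → (0xfd>>0)&0x1 = 0x1
kind:1 @ bit 1 → (0xfd>>1)&0x1 = 0x0
ver:1 @ bit 2 → (0xfd>>2)&0x1 = 0x1
opcode:1 @ bit 3 → (0xfd>>3)&0x1 = 0x1
type:2 @ bit 4 → (0xfd>>4)&0x3 = 0x3
rsvd:2 @ bit 6 → (0xfd>>6)&0x3 = 0x3  ←

3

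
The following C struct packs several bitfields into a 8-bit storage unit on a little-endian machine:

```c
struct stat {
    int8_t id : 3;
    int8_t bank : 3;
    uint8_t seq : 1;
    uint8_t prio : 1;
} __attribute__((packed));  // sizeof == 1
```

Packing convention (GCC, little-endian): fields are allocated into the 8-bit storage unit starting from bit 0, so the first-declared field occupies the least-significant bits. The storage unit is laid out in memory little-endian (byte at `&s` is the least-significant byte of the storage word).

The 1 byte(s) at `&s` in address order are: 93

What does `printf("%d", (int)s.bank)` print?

2

[0]=0x93 (little-endian) → word 0x93
id:3 @ bit 0 → (0x93>>0)&0x7 = 0x3
bank:3 @ bit 3 → (0x93>>3)&0x7 = 0x2  ←
seq:1 @ bit 6 → (0x93>>6)&0x1 = 0x0
prio:1 @ bit 7 → (0x93>>7)&0x1 = 0x1
bank signed 3b, MSB=0: value = 2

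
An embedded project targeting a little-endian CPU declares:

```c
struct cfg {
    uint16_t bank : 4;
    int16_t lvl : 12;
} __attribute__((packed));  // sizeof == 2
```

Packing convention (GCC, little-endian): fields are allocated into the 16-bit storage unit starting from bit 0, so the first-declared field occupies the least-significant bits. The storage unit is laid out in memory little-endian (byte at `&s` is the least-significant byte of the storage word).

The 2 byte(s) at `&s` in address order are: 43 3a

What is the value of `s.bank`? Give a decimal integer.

3

[0]=0x43 [1]=0x3a (little-endian) → word 0x3a43
bank:4 @ bit 0 → (0x3a43>>0)&0xf = 0x3  ←
lvl:12 @ bit 4 → (0x3a43>>4)&0xfff = 0x3a4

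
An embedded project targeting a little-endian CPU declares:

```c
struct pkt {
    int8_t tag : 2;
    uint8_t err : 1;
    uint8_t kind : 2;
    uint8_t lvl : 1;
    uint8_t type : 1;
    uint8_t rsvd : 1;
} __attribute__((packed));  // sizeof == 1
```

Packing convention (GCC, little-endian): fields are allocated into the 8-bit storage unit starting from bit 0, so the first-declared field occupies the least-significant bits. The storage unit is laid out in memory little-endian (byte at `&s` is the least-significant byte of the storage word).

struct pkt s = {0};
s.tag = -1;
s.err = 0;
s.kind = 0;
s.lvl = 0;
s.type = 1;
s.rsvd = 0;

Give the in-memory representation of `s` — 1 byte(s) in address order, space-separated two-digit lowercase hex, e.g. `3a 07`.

tag (2b) val=-1 bits=0x3 at bit 0: 0x03
err (1b) val=0 bits=0x0 at bit 2: 0x03
kind (2b) val=0 bits=0x0 at bit 3: 0x03
lvl (1b) val=0 bits=0x0 at bit 5: 0x03
type (1b) val=1 bits=0x1 at bit 6: 0x43
rsvd (1b) val=0 bits=0x0 at bit 7: 0x43
word = 0x43 → little-endian bytes:
  [0]=0x43

43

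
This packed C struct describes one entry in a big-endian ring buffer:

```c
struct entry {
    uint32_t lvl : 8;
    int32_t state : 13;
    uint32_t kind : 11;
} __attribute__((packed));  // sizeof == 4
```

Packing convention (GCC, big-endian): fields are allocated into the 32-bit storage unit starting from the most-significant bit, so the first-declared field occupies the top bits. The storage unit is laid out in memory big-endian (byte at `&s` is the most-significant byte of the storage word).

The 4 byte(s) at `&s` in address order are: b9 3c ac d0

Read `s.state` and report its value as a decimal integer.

1941

[0]=0xb9 [1]=0x3c [2]=0xac [3]=0xd0 (big-endian) → word 0xb93cacd0
lvl [24+:8] = (word>>24) & 0xff = 185
state [11+:13] = (word>>11) & 0x1fff = 1941  ←
kind [0+:11] = (word>>0) & 0x7ff = 1232
state signed 13b, MSB=0: value = 1941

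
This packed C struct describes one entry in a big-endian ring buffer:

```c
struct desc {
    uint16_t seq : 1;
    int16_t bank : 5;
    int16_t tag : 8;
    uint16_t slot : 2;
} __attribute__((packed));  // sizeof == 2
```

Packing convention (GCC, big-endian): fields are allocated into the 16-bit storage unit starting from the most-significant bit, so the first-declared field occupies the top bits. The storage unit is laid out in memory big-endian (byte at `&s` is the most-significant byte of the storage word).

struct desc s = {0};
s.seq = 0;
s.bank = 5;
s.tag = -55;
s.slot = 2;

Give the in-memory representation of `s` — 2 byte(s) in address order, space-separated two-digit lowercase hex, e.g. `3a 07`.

17 26

seq (1b) val=0 bits=0x0 at bit 15: 0x0000
bank (5b) val=5 bits=0x5 at bit 10: 0x1400
tag (8b) val=-55 bits=0xc9 at bit 2: 0x1724
slot (2b) val=2 bits=0x2 at bit 0: 0x1726
word = 0x1726 → big-endian bytes:
  [0]=0x17  [1]=0x26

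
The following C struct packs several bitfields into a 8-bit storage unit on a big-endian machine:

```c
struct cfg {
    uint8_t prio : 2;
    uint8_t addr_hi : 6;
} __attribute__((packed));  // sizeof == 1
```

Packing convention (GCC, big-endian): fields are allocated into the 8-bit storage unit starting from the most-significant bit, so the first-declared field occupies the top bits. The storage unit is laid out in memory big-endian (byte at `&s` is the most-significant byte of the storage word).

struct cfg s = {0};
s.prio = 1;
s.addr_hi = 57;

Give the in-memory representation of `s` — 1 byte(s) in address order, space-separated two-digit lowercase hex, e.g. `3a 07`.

[6+:2] prio=1 & 0x3 = 0x1; word=0x40
[0+:6] addr_hi=57 & 0x3f = 0x39; word=0x79
word = 0x79 → big-endian bytes:
  [0]=0x79

79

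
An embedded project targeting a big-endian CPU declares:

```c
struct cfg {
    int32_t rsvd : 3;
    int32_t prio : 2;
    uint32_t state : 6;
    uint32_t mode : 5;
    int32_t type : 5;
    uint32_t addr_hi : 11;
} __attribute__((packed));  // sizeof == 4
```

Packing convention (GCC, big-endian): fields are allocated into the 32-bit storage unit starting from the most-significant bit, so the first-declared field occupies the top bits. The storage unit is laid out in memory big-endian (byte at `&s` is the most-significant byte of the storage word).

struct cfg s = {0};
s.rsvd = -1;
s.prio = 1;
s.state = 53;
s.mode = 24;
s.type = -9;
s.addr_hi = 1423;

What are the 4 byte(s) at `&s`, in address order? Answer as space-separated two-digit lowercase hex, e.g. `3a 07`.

[29+:3] rsvd=-1 & 0x7 = 0x7; word=0xe0000000
[27+:2] prio=1 & 0x3 = 0x1; word=0xe8000000
[21+:6] state=53 & 0x3f = 0x35; word=0xeea00000
[16+:5] mode=24 & 0x1f = 0x18; word=0xeeb80000
[11+:5] type=-9 & 0x1f = 0x17; word=0xeeb8b800
[0+:11] addr_hi=1423 & 0x7ff = 0x58f; word=0xeeb8bd8f
word = 0xeeb8bd8f → big-endian bytes:
  [0]=0xee  [1]=0xb8  [2]=0xbd  [3]=0x8f

ee b8 bd 8f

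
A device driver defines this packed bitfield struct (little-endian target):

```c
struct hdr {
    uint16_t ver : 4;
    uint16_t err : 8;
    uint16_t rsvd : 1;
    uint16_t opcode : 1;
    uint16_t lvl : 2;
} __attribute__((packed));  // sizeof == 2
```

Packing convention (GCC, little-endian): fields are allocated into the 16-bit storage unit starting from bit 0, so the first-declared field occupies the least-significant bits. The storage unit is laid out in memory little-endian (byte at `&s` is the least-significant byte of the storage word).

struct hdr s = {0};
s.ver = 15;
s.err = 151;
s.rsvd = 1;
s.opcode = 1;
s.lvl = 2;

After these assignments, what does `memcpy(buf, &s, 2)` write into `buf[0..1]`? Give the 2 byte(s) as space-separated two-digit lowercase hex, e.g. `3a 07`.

7f b9

ver:4 = 15 → 0xf << 0 → word 0x000f
err:8 = 151 → 0x97 << 4 → word 0x097f
rsvd:1 = 1 → 0x1 << 12 → word 0x197f
opcode:1 = 1 → 0x1 << 13 → word 0x397f
lvl:2 = 2 → 0x2 << 14 → word 0xb97f
word = 0xb97f → little-endian bytes:
  [0]=0x7f  [1]=0xb9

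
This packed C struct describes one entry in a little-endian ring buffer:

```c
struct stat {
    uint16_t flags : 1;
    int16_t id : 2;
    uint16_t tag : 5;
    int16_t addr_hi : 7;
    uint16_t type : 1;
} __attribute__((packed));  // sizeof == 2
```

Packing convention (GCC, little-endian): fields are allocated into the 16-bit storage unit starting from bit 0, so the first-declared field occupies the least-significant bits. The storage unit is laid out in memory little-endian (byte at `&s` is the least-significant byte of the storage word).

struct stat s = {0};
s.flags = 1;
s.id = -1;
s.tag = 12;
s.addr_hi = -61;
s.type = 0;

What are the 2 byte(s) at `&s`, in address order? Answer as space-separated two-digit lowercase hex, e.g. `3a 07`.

[0+:1] flags=1 & 0x1 = 0x1; word=0x0001
[1+:2] id=-1 & 0x3 = 0x3; word=0x0007
[3+:5] tag=12 & 0x1f = 0xc; word=0x0067
[8+:7] addr_hi=-61 & 0x7f = 0x43; word=0x4367
[15+:1] type=0 & 0x1 = 0x0; word=0x4367
word = 0x4367 → little-endian bytes:
  [0]=0x67  [1]=0x43

67 43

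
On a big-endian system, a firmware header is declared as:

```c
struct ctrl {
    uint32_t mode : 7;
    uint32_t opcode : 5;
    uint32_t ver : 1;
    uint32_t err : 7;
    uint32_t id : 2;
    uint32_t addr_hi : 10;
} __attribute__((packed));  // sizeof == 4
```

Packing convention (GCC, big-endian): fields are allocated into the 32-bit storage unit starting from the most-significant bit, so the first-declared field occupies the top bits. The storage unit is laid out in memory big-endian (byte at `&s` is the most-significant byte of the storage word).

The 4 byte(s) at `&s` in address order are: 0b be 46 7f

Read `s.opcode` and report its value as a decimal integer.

27

[0]=0x0b [1]=0xbe [2]=0x46 [3]=0x7f (big-endian) → word 0x0bbe467f
mode [25+:7] = (word>>25) & 0x7f = 5
opcode [20+:5] = (word>>20) & 0x1f = 27  ←
ver [19+:1] = (word>>19) & 0x1 = 1
err [12+:7] = (word>>12) & 0x7f = 100
id [10+:2] = (word>>10) & 0x3 = 1
addr_hi [0+:10] = (word>>0) & 0x3ff = 639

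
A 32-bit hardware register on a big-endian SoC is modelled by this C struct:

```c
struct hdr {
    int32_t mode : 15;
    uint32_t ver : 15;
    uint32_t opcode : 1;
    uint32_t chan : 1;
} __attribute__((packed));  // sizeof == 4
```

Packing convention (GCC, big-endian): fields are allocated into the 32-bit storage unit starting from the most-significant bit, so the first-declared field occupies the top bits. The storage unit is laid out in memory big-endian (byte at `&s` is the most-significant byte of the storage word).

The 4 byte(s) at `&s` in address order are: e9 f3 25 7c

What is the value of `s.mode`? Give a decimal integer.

[0]=0xe9 [1]=0xf3 [2]=0x25 [3]=0x7c (big-endian) → word 0xe9f3257c
mode [17+:15] = (word>>17) & 0x7fff = 29945  ←
ver [2+:15] = (word>>2) & 0x7fff = 18783
opcode [1+:1] = (word>>1) & 0x1 = 0
chan [0+:1] = (word>>0) & 0x1 = 0
mode signed 15b, MSB=1: 29945 - 32768 = -2823

-2823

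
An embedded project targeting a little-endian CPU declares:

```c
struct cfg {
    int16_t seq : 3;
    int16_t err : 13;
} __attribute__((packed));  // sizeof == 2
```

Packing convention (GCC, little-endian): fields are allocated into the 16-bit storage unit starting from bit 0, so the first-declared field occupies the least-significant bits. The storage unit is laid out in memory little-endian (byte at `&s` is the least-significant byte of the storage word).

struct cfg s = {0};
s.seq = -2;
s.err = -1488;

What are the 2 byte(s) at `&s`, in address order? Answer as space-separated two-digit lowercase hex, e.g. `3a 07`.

seq:3 = -2 → 0x6 << 0 → word 0x0006
err:13 = -1488 → 0x1a30 << 3 → word 0xd186
word = 0xd186 → little-endian bytes:
  [0]=0x86  [1]=0xd1

86 d1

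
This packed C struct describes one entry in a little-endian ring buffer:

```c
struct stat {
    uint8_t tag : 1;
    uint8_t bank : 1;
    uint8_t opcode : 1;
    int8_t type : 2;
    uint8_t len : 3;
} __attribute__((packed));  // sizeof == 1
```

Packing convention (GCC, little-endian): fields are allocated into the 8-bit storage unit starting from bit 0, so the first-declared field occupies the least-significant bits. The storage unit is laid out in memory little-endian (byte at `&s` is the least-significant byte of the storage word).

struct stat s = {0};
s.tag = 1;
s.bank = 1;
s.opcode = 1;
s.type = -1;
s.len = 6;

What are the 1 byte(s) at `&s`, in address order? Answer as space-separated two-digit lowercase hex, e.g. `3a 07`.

df

tag:1 = 1 → 0x1 << 0 → word 0x01
bank:1 = 1 → 0x1 << 1 → word 0x03
opcode:1 = 1 → 0x1 << 2 → word 0x07
type:2 = -1 → 0x3 << 3 → word 0x1f
len:3 = 6 → 0x6 << 5 → word 0xdf
word = 0xdf → little-endian bytes:
  [0]=0xdf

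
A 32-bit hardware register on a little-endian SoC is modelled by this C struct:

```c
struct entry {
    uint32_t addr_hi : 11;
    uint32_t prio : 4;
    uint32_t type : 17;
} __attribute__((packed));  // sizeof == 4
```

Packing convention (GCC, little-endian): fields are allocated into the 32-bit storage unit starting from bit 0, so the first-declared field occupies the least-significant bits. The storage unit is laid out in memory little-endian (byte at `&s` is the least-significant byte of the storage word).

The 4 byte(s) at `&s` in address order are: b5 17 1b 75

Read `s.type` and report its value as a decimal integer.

59958

[0]=0xb5 [1]=0x17 [2]=0x1b [3]=0x75 (little-endian) → word 0x751b17b5
addr_hi [0+:11] = (word>>0) & 0x7ff = 1973
prio [11+:4] = (word>>11) & 0xf = 2
type [15+:17] = (word>>15) & 0x1ffff = 59958  ←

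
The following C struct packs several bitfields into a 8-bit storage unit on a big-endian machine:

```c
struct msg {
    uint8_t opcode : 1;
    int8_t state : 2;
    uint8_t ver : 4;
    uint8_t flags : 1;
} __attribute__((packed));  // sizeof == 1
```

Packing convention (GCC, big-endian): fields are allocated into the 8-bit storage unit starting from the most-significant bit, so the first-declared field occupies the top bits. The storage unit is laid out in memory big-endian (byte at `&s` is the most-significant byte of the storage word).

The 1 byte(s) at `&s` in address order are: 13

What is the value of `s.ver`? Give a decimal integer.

[0]=0x13 (big-endian) → word 0x13
opcode [7+:1] = (word>>7) & 0x1 = 0
state [5+:2] = (word>>5) & 0x3 = 0
ver [1+:4] = (word>>1) & 0xf = 9  ←
flags [0+:1] = (word>>0) & 0x1 = 1

9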